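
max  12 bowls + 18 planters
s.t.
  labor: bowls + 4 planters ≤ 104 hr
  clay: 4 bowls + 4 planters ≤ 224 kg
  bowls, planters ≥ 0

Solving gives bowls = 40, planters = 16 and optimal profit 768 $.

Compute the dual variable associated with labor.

2

At the optimum: labor uses 104 of 104 (binding); clay uses 224 of 224 (binding).
From A_Bᵀ y = c: 1·y_labor + 4·y_clay = 12; 4·y_labor + 4·y_clay = 18.
Solving: y_labor = 2, y_clay = 2.5.
Shadow price of labor = 2.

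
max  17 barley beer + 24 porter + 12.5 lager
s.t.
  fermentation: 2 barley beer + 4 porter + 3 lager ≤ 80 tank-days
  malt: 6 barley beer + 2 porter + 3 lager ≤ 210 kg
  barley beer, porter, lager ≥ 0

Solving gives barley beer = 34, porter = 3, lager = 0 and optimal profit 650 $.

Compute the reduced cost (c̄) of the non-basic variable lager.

Check each constraint at x*: fermentation 80/80 (tight); malt 210/210 (tight).
From A_Bᵀ y = c: 2·y_fermentation + 6·y_malt = 17; 4·y_fermentation + 2·y_malt = 24.
Solving: y_fermentation = 5.5, y_malt = 1.
Reduced cost of lager: c₃ − yᵀa₃ = 12.5 − (5.5·3 + 1·3) = 12.5 − 19.5 = -7.

-7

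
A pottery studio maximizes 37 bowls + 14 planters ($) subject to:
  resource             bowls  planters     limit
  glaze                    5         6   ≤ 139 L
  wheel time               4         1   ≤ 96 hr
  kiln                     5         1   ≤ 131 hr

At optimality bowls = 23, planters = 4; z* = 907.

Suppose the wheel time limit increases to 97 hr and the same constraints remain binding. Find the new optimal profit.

Binding: glaze and wheel time. Non-binding: kiln (12 unused).
Since kiln is not tight, its dual is 0.
From A_Bᵀ y = c: 5·y_glaze + 4·y_wheel time = 37; 6·y_glaze + 1·y_wheel time = 14.
Solving: y_glaze = 1, y_wheel time = 8.
Δz = y_wheel time·Δb = 8 × (1) = 8, so new z* = 907 + 8 = 915.

915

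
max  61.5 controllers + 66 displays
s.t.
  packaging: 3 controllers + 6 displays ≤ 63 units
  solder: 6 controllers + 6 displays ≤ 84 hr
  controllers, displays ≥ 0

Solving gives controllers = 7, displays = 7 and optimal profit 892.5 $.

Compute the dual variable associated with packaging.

Check each constraint at x*: packaging 63/63 (tight); solder 84/84 (tight).
Dual feasibility on the basic columns requires 3·y_packaging + 6·y_solder = 61.5, 6·y_packaging + 6·y_solder = 66.
→ y_packaging = 1.5 and y_solder = 9.5.
Shadow price of packaging = 1.5.

1.5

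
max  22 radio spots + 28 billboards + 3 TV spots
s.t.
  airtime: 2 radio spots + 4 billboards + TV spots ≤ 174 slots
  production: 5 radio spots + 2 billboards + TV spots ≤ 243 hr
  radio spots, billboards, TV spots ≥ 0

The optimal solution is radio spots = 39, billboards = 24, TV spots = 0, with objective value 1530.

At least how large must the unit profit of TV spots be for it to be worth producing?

8

Both airtime and production are binding at x*.
From A_Bᵀ y = c: 2·y_airtime + 5·y_production = 22; 4·y_airtime + 2·y_production = 28.
This yields shadow prices y_airtime = 6, y_production = 2.
TV spots enters the basis when its profit ≥ yᵀa₃ = 6·1 + 2·1 = 8.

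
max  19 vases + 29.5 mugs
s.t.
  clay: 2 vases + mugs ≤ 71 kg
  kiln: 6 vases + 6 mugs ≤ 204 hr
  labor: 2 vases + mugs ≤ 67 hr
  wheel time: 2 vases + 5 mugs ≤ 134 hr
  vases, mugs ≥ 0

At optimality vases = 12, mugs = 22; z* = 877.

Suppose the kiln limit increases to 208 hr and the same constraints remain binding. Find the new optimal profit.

885

At the optimum: clay uses 46 of 71 (slack = 25); kiln uses 204 of 204 (binding); labor uses 46 of 67 (slack = 21); wheel time uses 134 of 134 (binding).
By complementary slackness, y = 0 for the non-binding constraints.
Dual feasibility on the basic columns requires 6·y_kiln + 2·y_wheel time = 19, 6·y_kiln + 5·y_wheel time = 29.5.
This yields shadow prices y_kiln = 2, y_wheel time = 3.5.
Δz = y_kiln·Δb = 2 × (4) = 8, so new z* = 877 + 8 = 885.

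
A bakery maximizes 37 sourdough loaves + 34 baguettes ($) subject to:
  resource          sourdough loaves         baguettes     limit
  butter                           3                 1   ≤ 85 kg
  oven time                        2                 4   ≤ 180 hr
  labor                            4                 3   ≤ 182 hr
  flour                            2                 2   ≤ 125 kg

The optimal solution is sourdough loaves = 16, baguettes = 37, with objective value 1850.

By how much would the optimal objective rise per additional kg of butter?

Check each constraint at x*: butter 85/85 (tight); oven time 180/180 (tight); labor 175/182 (slack 7); flour 106/125 (slack 19).
By complementary slackness, y = 0 for the non-binding constraints.
From A_Bᵀ y = c: 3·y_butter + 2·y_oven time = 37; 1·y_butter + 4·y_oven time = 34.
Solving: y_butter = 8, y_oven time = 6.5.
Shadow price of butter = 8.

8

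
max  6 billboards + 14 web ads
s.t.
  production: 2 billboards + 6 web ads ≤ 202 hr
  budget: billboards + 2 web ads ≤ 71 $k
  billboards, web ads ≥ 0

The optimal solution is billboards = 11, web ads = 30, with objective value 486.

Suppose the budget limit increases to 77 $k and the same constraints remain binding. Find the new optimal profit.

510

Both production and budget are binding at x*.
Dual feasibility on the basic columns requires 2·y_production + 1·y_budget = 6, 6·y_production + 2·y_budget = 14.
Solving: y_production = 1, y_budget = 4.
Δz = y_budget·Δb = 4 × (6) = 24, so new z* = 486 + 24 = 510.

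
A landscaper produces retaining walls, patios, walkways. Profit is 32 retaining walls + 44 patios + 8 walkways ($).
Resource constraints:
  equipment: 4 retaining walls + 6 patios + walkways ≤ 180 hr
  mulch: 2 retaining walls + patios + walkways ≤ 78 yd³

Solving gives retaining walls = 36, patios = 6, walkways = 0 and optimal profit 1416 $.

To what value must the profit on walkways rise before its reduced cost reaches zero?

Both equipment and mulch are binding at x*.
From A_Bᵀ y = c: 4·y_equipment + 2·y_mulch = 32; 6·y_equipment + 1·y_mulch = 44.
This yields shadow prices y_equipment = 7, y_mulch = 2.
walkways enters the basis when its profit ≥ yᵀa₃ = 7·1 + 2·1 = 9.

9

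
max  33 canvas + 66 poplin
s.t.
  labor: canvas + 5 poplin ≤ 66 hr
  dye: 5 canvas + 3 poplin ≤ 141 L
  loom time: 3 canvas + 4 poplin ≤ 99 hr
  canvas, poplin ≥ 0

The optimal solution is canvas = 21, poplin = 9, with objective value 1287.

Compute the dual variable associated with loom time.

9

Check each constraint at x*: labor 66/66 (tight); dye 132/141 (slack 9); loom time 99/99 (tight).
Slack constraints have shadow price 0 (complementary slackness).
The binding rows give the dual system: 1·y_labor + 3·y_loom time = 33 and 5·y_labor + 4·y_loom time = 66.
Solving: y_labor = 6, y_loom time = 9.
Shadow price of loom time = 9.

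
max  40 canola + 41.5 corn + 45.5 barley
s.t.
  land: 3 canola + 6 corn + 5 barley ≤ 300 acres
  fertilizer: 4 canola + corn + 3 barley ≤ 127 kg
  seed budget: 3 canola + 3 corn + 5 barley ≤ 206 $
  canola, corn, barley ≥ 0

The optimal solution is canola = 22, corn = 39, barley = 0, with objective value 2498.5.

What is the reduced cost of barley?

Binding: land and fertilizer. Non-binding: seed budget (23 unused).
Since seed budget is not tight, its dual is 0.
Dual feasibility on the basic columns requires 3·y_land + 4·y_fertilizer = 40, 6·y_land + 1·y_fertilizer = 41.5.
→ y_land = 6 and y_fertilizer = 5.5.
Reduced cost of barley: c₃ − yᵀa₃ = 45.5 − (6·5 + 5.5·3) = 45.5 − 46.5 = -1.

-1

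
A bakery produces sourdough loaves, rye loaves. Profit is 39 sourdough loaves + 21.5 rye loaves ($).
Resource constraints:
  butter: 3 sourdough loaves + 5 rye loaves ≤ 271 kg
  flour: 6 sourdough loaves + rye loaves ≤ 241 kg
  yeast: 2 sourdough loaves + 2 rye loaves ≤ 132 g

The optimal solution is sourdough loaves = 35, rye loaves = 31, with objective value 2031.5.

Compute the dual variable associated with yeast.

Check each constraint at x*: butter 260/271 (slack 11); flour 241/241 (tight); yeast 132/132 (tight).
Since butter is not tight, its dual is 0.
The binding rows give the dual system: 6·y_flour + 2·y_yeast = 39 and 1·y_flour + 2·y_yeast = 21.5.
Solving: y_flour = 3.5, y_yeast = 9.
Shadow price of yeast = 9.

9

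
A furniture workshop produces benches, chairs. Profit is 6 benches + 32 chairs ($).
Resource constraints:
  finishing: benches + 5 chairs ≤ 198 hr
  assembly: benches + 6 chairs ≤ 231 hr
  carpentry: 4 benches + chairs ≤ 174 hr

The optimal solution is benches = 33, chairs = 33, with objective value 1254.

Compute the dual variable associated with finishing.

At the optimum: finishing uses 198 of 198 (binding); assembly uses 231 of 231 (binding); carpentry uses 165 of 174 (slack = 9).
Slack constraints have shadow price 0 (complementary slackness).
From A_Bᵀ y = c: 1·y_finishing + 1·y_assembly = 6; 5·y_finishing + 6·y_assembly = 32.
→ y_finishing = 4 and y_assembly = 2.
Shadow price of finishing = 4.

4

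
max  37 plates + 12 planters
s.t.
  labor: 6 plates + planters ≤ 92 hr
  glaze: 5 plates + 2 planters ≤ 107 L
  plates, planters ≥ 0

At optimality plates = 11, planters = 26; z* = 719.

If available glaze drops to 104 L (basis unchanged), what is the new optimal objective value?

At the optimum: labor uses 92 of 92 (binding); glaze uses 107 of 107 (binding).
From A_Bᵀ y = c: 6·y_labor + 5·y_glaze = 37; 1·y_labor + 2·y_glaze = 12.
→ y_labor = 2 and y_glaze = 5.
Δz = y_glaze·Δb = 5 × (-3) = -15, so new z* = 719 − 15 = 704.

704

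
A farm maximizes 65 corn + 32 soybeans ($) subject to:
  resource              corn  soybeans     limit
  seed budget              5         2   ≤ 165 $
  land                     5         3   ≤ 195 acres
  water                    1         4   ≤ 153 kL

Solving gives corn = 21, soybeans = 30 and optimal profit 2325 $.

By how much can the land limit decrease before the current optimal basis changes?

30

Binding constraints: seed budget, land. The basis is B = [[5,2],[5,3]] with det 5.
Per unit decrease in land, x* moves by d = (0.4, -1).
The basis stays optimal until soybeans reaches 0; allowable decrease = 30 acres.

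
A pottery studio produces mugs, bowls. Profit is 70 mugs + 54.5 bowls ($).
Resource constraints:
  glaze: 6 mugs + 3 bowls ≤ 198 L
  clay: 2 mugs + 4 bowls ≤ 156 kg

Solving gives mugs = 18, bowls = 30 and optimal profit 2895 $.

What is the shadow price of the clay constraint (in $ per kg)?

6.5

Both glaze and clay are binding at x*.
The binding rows give the dual system: 6·y_glaze + 2·y_clay = 70 and 3·y_glaze + 4·y_clay = 54.5.
This yields shadow prices y_glaze = 9.5, y_clay = 6.5.
Shadow price of clay = 6.5.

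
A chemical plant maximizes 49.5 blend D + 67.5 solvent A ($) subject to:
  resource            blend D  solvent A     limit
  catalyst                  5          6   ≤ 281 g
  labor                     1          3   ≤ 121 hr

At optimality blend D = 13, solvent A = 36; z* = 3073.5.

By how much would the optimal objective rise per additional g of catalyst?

9

At the optimum: catalyst uses 281 of 281 (binding); labor uses 121 of 121 (binding).
Dual feasibility on the basic columns requires 5·y_catalyst + 1·y_labor = 49.5, 6·y_catalyst + 3·y_labor = 67.5.
This yields shadow prices y_catalyst = 9, y_labor = 4.5.
Shadow price of catalyst = 9.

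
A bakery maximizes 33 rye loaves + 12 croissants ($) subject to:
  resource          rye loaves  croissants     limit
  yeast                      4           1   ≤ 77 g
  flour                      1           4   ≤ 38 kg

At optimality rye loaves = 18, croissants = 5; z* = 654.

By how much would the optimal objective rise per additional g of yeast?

Both yeast and flour are binding at x*.
Dual feasibility on the basic columns requires 4·y_yeast + 1·y_flour = 33, 1·y_yeast + 4·y_flour = 12.
This yields shadow prices y_yeast = 8, y_flour = 1.
Shadow price of yeast = 8.

8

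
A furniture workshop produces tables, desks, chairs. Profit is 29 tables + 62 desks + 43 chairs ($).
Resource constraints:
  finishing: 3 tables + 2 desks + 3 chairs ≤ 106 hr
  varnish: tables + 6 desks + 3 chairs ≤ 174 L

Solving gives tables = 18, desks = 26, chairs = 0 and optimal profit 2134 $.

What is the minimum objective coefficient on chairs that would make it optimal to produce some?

45

Both finishing and varnish are binding at x*.
The binding rows give the dual system: 3·y_finishing + 1·y_varnish = 29 and 2·y_finishing + 6·y_varnish = 62.
This yields shadow prices y_finishing = 7, y_varnish = 8.
chairs enters the basis when its profit ≥ yᵀa₃ = 7·3 + 8·3 = 45.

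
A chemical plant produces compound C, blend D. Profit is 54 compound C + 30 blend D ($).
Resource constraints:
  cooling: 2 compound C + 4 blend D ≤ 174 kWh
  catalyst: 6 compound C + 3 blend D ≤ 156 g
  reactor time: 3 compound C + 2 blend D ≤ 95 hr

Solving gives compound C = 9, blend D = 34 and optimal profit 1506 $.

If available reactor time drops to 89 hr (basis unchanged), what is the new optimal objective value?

Binding: catalyst and reactor time. Non-binding: cooling (20 unused).
By complementary slackness, y = 0 for the non-binding constraint.
From A_Bᵀ y = c: 6·y_catalyst + 3·y_reactor time = 54; 3·y_catalyst + 2·y_reactor time = 30.
This yields shadow prices y_catalyst = 6, y_reactor time = 6.
Δz = y_reactor time·Δb = 6 × (-6) = -36, so new z* = 1506 − 36 = 1470.

1470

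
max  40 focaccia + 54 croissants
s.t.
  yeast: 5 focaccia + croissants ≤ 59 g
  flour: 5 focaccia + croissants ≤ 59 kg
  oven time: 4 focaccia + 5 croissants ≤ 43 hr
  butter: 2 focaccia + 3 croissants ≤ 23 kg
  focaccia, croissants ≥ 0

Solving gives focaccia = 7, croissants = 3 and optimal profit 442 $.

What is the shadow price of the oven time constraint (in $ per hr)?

6

Check each constraint at x*: yeast 38/59 (slack 21); flour 38/59 (slack 21); oven time 43/43 (tight); butter 23/23 (tight).
Since yeast, flour are not tight, their duals are 0.
The binding rows give the dual system: 4·y_oven time + 2·y_butter = 40 and 5·y_oven time + 3·y_butter = 54.
This yields shadow prices y_oven time = 6, y_butter = 8.
Shadow price of oven time = 6.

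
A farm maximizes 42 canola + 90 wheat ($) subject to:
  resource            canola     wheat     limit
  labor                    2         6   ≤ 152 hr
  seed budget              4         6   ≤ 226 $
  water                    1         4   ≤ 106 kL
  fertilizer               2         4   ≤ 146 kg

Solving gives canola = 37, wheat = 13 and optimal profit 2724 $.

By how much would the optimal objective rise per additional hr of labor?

Binding: labor and seed budget. Non-binding: water (17 unused), fertilizer (20 unused).
Slack constraints have shadow price 0 (complementary slackness).
The binding rows give the dual system: 2·y_labor + 4·y_seed budget = 42 and 6·y_labor + 6·y_seed budget = 90.
Solving: y_labor = 9, y_seed budget = 6.
Shadow price of labor = 9.

9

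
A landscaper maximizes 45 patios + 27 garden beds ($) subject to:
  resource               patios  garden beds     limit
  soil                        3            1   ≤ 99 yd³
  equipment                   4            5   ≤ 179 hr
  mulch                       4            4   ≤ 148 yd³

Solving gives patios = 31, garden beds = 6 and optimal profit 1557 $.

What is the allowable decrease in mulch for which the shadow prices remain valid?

16

Binding constraints: soil, mulch. The basis is B = [[3,1],[4,4]] with det 8.
Per unit decrease in mulch, x* moves by d = (0.125, -0.375).
The basis stays optimal until garden beds reaches 0; allowable decrease = 16 yd³.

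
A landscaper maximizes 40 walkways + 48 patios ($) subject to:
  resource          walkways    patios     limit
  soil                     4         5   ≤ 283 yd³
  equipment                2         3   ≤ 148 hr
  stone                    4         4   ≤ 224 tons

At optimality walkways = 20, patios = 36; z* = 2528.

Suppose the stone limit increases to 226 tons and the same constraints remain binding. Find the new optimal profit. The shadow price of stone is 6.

2540

Δb = 2, so new z* = 2528 + (6)·(2) = 2528 + 12 = 2540.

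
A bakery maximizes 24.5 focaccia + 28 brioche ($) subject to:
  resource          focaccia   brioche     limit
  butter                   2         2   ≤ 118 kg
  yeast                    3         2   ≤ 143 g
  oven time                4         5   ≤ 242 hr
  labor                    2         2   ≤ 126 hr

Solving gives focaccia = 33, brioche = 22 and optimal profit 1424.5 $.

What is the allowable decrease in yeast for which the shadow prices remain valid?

Binding constraints: yeast, oven time. The basis is B = [[3,2],[4,5]] with det 7.
Per unit decrease in yeast, x* moves by d = (-0.7143, 0.5714).
The basis stays optimal until focaccia reaches 0; allowable decrease = 46.2 g.

46.2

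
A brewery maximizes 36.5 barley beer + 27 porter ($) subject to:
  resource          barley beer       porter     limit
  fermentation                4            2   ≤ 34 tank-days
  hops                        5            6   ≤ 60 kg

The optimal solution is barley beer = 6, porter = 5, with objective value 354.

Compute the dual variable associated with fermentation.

Both fermentation and hops are binding at x*.
Dual feasibility on the basic columns requires 4·y_fermentation + 5·y_hops = 36.5, 2·y_fermentation + 6·y_hops = 27.
→ y_fermentation = 6 and y_hops = 2.5.
Shadow price of fermentation = 6.

6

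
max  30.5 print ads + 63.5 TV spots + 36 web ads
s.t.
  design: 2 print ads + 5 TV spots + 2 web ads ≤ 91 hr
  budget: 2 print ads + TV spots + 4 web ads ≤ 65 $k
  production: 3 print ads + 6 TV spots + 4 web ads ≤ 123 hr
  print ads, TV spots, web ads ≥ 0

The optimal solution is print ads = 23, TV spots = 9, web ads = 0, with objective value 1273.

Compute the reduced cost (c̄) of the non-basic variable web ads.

-3

Binding: design and production. Non-binding: budget (10 unused).
Since budget is not tight, its dual is 0.
The binding rows give the dual system: 2·y_design + 3·y_production = 30.5 and 5·y_design + 6·y_production = 63.5.
Solving: y_design = 2.5, y_production = 8.5.
Reduced cost of web ads: c₃ − yᵀa₃ = 36 − (2.5·2 + 8.5·4) = 36 − 39 = -3.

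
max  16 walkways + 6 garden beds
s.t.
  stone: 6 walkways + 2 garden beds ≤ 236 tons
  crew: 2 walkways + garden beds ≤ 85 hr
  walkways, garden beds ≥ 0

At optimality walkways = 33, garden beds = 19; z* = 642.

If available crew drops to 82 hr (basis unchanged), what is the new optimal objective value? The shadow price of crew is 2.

636

Δb = -3, so new z* = 642 + (2)·(-3) = 642 − 6 = 636.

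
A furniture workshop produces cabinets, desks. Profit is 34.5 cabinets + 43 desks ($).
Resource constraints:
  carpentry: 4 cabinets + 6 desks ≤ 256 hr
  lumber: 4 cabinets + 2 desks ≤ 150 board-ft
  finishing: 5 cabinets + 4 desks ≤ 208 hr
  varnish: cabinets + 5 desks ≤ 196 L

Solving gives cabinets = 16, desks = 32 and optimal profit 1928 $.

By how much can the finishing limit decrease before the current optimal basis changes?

Binding constraints: carpentry, finishing. The basis is B = [[4,6],[5,4]] with det -14.
Per unit decrease in finishing, x* moves by d = (-0.4286, 0.2857).
The basis stays optimal until varnish becomes binding; allowable decrease = 20 hr.

20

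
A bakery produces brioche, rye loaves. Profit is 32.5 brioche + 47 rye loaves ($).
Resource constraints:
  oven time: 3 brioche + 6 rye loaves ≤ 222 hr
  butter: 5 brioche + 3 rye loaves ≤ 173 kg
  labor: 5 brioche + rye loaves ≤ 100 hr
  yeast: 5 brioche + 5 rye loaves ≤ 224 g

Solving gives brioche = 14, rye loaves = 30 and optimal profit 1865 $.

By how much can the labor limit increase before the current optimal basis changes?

Binding constraints: oven time, labor. The basis is B = [[3,6],[5,1]] with det -27.
Per unit increase in labor, x* moves by d = (0.2222, -0.1111).
The basis stays optimal until yeast becomes binding; allowable increase = 7.2 hr.

7.2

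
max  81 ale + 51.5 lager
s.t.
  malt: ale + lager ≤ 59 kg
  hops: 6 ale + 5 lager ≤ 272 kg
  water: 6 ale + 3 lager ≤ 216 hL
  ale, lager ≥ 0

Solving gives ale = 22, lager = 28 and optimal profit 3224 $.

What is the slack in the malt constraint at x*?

9

malt used = 1·22 + 1·28 = 50; slack = 59 − 50 = 9.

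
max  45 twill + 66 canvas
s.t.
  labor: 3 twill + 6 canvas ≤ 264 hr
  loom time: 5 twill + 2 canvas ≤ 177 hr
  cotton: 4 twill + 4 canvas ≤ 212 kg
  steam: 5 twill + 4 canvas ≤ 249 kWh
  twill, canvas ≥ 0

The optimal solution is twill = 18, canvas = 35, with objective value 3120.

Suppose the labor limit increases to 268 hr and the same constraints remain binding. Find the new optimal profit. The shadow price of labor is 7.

Δb = 4, so new z* = 3120 + (7)·(4) = 3120 + 28 = 3148.

3148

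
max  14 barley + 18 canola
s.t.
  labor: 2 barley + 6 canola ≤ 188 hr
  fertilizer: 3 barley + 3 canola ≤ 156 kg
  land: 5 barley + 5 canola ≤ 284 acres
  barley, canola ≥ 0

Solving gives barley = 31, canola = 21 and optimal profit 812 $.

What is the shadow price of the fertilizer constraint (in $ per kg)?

At the optimum: labor uses 188 of 188 (binding); fertilizer uses 156 of 156 (binding); land uses 260 of 284 (slack = 24).
Since land is not tight, its dual is 0.
Dual feasibility on the basic columns requires 2·y_labor + 3·y_fertilizer = 14, 6·y_labor + 3·y_fertilizer = 18.
→ y_labor = 1 and y_fertilizer = 4.
Shadow price of fertilizer = 4.

4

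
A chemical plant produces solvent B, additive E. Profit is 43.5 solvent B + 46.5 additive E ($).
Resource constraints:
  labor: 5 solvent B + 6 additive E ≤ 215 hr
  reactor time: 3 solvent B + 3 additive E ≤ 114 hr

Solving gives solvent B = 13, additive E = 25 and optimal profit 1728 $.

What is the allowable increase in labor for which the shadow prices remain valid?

13

Binding constraints: labor, reactor time. The basis is B = [[5,6],[3,3]] with det -3.
Per unit increase in labor, x* moves by d = (-1, 1).
The basis stays optimal until solvent B reaches 0; allowable increase = 13 hr.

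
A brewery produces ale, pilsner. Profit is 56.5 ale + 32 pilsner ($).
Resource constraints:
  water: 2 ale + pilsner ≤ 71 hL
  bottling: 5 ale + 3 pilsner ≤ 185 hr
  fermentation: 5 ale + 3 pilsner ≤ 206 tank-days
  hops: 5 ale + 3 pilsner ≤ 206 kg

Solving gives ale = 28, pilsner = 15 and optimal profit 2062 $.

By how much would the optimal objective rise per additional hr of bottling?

7.5

At the optimum: water uses 71 of 71 (binding); bottling uses 185 of 185 (binding); fermentation uses 185 of 206 (slack = 21); hops uses 185 of 206 (slack = 21).
By complementary slackness, y = 0 for the non-binding constraints.
Dual feasibility on the basic columns requires 2·y_water + 5·y_bottling = 56.5, 1·y_water + 3·y_bottling = 32.
→ y_water = 9.5 and y_bottling = 7.5.
Shadow price of bottling = 7.5.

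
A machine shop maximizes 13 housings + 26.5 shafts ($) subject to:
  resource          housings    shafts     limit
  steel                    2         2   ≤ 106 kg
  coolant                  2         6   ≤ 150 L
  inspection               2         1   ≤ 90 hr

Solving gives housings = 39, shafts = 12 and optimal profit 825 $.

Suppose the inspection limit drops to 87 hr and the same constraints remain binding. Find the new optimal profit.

Binding: coolant and inspection. Non-binding: steel (4 unused).
By complementary slackness, y = 0 for the non-binding constraint.
The binding rows give the dual system: 2·y_coolant + 2·y_inspection = 13 and 6·y_coolant + 1·y_inspection = 26.5.
Solving: y_coolant = 4, y_inspection = 2.5.
Δz = y_inspection·Δb = 2.5 × (-3) = -7.5, so new z* = 825 − 7.5 = 817.5.

817.5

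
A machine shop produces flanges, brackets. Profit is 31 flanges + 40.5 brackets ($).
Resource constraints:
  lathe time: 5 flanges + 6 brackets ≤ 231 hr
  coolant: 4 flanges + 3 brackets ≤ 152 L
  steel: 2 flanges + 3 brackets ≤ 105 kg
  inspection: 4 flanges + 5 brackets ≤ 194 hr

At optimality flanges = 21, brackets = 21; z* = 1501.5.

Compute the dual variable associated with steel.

5.5

Binding: lathe time and steel. Non-binding: coolant (5 unused), inspection (5 unused).
Since coolant, inspection are not tight, their duals are 0.
Dual feasibility on the basic columns requires 5·y_lathe time + 2·y_steel = 31, 6·y_lathe time + 3·y_steel = 40.5.
→ y_lathe time = 4 and y_steel = 5.5.
Shadow price of steel = 5.5.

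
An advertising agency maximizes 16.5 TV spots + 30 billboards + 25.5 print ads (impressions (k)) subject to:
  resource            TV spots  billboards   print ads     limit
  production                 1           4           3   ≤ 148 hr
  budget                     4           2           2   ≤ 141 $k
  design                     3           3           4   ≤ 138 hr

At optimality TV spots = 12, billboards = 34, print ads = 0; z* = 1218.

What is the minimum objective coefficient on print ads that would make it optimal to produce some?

Binding: production and design. Non-binding: budget (25 unused).
Since budget is not tight, its dual is 0.
The binding rows give the dual system: 1·y_production + 3·y_design = 16.5 and 4·y_production + 3·y_design = 30.
Solving: y_production = 4.5, y_design = 4.
print ads enters the basis when its profit ≥ yᵀa₃ = 4.5·3 + 4·4 = 29.5.

29.5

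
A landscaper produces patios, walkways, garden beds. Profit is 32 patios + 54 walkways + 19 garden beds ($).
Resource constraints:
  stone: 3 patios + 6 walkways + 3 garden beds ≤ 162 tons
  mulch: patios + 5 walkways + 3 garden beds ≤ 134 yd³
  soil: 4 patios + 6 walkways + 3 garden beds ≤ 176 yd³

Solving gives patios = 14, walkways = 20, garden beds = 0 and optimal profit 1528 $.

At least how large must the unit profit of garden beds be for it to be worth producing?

Binding: stone and soil. Non-binding: mulch (20 unused).
Since mulch is not tight, its dual is 0.
Dual feasibility on the basic columns requires 3·y_stone + 4·y_soil = 32, 6·y_stone + 6·y_soil = 54.
Solving: y_stone = 4, y_soil = 5.
garden beds enters the basis when its profit ≥ yᵀa₃ = 4·3 + 5·3 = 27.

27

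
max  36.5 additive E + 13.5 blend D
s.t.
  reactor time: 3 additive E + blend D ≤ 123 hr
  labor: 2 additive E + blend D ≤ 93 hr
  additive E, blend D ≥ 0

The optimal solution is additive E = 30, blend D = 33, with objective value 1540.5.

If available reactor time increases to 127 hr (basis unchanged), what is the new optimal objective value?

At the optimum: reactor time uses 123 of 123 (binding); labor uses 93 of 93 (binding).
Dual feasibility on the basic columns requires 3·y_reactor time + 2·y_labor = 36.5, 1·y_reactor time + 1·y_labor = 13.5.
Solving: y_reactor time = 9.5, y_labor = 4.
Δz = y_reactor time·Δb = 9.5 × (4) = 38, so new z* = 1540.5 + 38 = 1578.5.

1578.5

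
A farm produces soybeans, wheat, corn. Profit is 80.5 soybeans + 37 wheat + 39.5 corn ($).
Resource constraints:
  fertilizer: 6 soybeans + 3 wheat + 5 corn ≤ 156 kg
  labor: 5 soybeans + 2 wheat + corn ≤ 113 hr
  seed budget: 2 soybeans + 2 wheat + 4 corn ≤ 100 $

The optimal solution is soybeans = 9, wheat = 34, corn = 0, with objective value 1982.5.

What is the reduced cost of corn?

-7

Check each constraint at x*: fertilizer 156/156 (tight); labor 113/113 (tight); seed budget 86/100 (slack 14).
Since seed budget is not tight, its dual is 0.
From A_Bᵀ y = c: 6·y_fertilizer + 5·y_labor = 80.5; 3·y_fertilizer + 2·y_labor = 37.
This yields shadow prices y_fertilizer = 8, y_labor = 6.5.
Reduced cost of corn: c₃ − yᵀa₃ = 39.5 − (8·5 + 6.5·1) = 39.5 − 46.5 = -7.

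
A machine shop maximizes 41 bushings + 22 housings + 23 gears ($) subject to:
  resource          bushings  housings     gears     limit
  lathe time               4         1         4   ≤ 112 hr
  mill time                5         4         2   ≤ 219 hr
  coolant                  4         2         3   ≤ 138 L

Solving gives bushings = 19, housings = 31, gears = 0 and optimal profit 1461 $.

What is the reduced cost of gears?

-6

At the optimum: lathe time uses 107 of 112 (slack = 5); mill time uses 219 of 219 (binding); coolant uses 138 of 138 (binding).
Since lathe time is not tight, its dual is 0.
Dual feasibility on the basic columns requires 5·y_mill time + 4·y_coolant = 41, 4·y_mill time + 2·y_coolant = 22.
Solving: y_mill time = 1, y_coolant = 9.
Reduced cost of gears: c₃ − yᵀa₃ = 23 − (1·2 + 9·3) = 23 − 29 = -6.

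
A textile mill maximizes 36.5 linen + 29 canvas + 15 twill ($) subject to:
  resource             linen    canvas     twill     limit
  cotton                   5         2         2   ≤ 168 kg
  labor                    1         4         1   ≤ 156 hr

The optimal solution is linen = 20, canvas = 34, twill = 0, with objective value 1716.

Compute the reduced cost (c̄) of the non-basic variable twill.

Both cotton and labor are binding at x*.
The binding rows give the dual system: 5·y_cotton + 1·y_labor = 36.5 and 2·y_cotton + 4·y_labor = 29.
Solving: y_cotton = 6.5, y_labor = 4.
Reduced cost of twill: c₃ − yᵀa₃ = 15 − (6.5·2 + 4·1) = 15 − 17 = -2.

-2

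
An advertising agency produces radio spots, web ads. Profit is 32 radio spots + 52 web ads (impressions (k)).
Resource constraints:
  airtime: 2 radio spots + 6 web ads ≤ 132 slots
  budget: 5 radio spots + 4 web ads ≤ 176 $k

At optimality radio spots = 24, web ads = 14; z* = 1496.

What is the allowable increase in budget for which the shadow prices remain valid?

Binding constraints: airtime, budget. The basis is B = [[2,6],[5,4]] with det -22.
Per unit increase in budget, x* moves by d = (0.2727, -0.0909).
The basis stays optimal until web ads reaches 0; allowable increase = 154 $k.

154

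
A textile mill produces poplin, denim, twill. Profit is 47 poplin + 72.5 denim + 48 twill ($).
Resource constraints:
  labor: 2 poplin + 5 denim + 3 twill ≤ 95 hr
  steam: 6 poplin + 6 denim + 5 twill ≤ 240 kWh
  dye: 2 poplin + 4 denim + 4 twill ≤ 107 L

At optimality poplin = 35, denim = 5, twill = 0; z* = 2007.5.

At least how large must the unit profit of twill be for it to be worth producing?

50.5

Binding: labor and steam. Non-binding: dye (17 unused).
Since dye is not tight, its dual is 0.
Dual feasibility on the basic columns requires 2·y_labor + 6·y_steam = 47, 5·y_labor + 6·y_steam = 72.5.
Solving: y_labor = 8.5, y_steam = 5.
twill enters the basis when its profit ≥ yᵀa₃ = 8.5·3 + 5·5 = 50.5.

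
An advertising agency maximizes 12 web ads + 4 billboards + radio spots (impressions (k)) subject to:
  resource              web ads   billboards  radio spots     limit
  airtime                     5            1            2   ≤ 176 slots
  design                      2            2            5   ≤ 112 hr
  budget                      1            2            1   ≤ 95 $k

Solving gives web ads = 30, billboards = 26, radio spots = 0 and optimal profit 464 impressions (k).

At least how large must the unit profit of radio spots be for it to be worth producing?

9

At the optimum: airtime uses 176 of 176 (binding); design uses 112 of 112 (binding); budget uses 82 of 95 (slack = 13).
By complementary slackness, y = 0 for the non-binding constraint.
The binding rows give the dual system: 5·y_airtime + 2·y_design = 12 and 1·y_airtime + 2·y_design = 4.
This yields shadow prices y_airtime = 2, y_design = 1.
radio spots enters the basis when its profit ≥ yᵀa₃ = 2·2 + 1·5 = 9.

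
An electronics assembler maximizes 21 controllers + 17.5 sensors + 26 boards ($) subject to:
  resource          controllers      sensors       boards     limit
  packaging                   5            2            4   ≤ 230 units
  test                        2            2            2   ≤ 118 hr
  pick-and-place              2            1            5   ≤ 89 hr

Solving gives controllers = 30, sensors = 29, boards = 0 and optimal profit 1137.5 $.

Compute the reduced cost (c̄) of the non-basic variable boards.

Check each constraint at x*: packaging 208/230 (slack 22); test 118/118 (tight); pick-and-place 89/89 (tight).
By complementary slackness, y = 0 for the non-binding constraint.
From A_Bᵀ y = c: 2·y_test + 2·y_pick-and-place = 21; 2·y_test + 1·y_pick-and-place = 17.5.
This yields shadow prices y_test = 7, y_pick-and-place = 3.5.
Reduced cost of boards: c₃ − yᵀa₃ = 26 − (7·2 + 3.5·5) = 26 − 31.5 = -5.5.

-5.5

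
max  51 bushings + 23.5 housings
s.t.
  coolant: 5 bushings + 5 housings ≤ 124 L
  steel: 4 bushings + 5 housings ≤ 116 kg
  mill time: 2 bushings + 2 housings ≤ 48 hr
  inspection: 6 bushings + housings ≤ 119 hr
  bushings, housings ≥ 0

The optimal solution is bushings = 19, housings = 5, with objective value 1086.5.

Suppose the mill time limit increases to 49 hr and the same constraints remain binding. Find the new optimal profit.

Check each constraint at x*: coolant 120/124 (slack 4); steel 101/116 (slack 15); mill time 48/48 (tight); inspection 119/119 (tight).
By complementary slackness, y = 0 for the non-binding constraints.
Dual feasibility on the basic columns requires 2·y_mill time + 6·y_inspection = 51, 2·y_mill time + 1·y_inspection = 23.5.
This yields shadow prices y_mill time = 9, y_inspection = 5.5.
Δz = y_mill time·Δb = 9 × (1) = 9, so new z* = 1086.5 + 9 = 1095.5.

1095.5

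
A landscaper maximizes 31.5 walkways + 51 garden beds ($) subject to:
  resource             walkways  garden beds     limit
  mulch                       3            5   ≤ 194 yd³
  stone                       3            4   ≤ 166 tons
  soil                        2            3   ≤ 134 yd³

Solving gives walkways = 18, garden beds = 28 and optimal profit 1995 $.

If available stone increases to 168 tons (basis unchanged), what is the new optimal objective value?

Binding: mulch and stone. Non-binding: soil (14 unused).
Since soil is not tight, its dual is 0.
Dual feasibility on the basic columns requires 3·y_mulch + 3·y_stone = 31.5, 5·y_mulch + 4·y_stone = 51.
→ y_mulch = 9 and y_stone = 1.5.
Δz = y_stone·Δb = 1.5 × (2) = 3, so new z* = 1995 + 3 = 1998.

1998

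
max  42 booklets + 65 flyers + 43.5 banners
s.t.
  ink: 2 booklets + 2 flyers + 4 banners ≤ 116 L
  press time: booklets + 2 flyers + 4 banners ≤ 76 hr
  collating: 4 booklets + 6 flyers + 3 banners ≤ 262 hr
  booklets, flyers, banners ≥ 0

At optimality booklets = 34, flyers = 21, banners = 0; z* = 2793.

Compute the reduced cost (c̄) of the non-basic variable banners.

Binding: press time and collating. Non-binding: ink (6 unused).
By complementary slackness, y = 0 for the non-binding constraint.
The binding rows give the dual system: 1·y_press time + 4·y_collating = 42 and 2·y_press time + 6·y_collating = 65.
→ y_press time = 4 and y_collating = 9.5.
Reduced cost of banners: c₃ − yᵀa₃ = 43.5 − (4·4 + 9.5·3) = 43.5 − 44.5 = -1.

-1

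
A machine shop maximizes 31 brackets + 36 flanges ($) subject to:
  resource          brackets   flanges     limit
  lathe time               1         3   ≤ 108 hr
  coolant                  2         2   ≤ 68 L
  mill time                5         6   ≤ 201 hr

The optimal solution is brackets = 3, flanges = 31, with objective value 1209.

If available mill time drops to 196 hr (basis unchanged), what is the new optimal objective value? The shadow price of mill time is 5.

1184

Δb = -5, so new z* = 1209 + (5)·(-5) = 1209 − 25 = 1184.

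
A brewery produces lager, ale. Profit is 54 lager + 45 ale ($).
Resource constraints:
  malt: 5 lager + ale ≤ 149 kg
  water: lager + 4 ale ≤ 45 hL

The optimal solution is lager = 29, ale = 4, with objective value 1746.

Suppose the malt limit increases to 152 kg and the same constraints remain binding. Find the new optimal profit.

1773

At the optimum: malt uses 149 of 149 (binding); water uses 45 of 45 (binding).
The binding rows give the dual system: 5·y_malt + 1·y_water = 54 and 1·y_malt + 4·y_water = 45.
This yields shadow prices y_malt = 9, y_water = 9.
Δz = y_malt·Δb = 9 × (3) = 27, so new z* = 1746 + 27 = 1773.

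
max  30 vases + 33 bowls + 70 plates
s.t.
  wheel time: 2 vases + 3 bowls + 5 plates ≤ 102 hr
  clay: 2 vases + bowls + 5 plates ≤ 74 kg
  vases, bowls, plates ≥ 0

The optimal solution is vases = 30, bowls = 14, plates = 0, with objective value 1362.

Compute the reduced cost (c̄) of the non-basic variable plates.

-5

Both wheel time and clay are binding at x*.
From A_Bᵀ y = c: 2·y_wheel time + 2·y_clay = 30; 3·y_wheel time + 1·y_clay = 33.
→ y_wheel time = 9 and y_clay = 6.
Reduced cost of plates: c₃ − yᵀa₃ = 70 − (9·5 + 6·5) = 70 − 75 = -5.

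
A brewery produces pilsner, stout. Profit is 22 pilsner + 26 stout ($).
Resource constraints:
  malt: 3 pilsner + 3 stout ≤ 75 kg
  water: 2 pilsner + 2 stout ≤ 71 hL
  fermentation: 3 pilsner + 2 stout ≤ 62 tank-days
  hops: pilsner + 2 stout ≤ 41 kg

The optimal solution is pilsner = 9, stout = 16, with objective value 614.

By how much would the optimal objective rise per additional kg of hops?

Binding: malt and hops. Non-binding: water (21 unused), fermentation (3 unused).
By complementary slackness, y = 0 for the non-binding constraints.
From A_Bᵀ y = c: 3·y_malt + 1·y_hops = 22; 3·y_malt + 2·y_hops = 26.
This yields shadow prices y_malt = 6, y_hops = 4.
Shadow price of hops = 4.

4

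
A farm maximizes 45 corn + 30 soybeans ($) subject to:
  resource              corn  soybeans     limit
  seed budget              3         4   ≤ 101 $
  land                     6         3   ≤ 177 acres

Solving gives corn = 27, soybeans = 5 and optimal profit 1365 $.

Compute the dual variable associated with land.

6

At the optimum: seed budget uses 101 of 101 (binding); land uses 177 of 177 (binding).
Dual feasibility on the basic columns requires 3·y_seed budget + 6·y_land = 45, 4·y_seed budget + 3·y_land = 30.
Solving: y_seed budget = 3, y_land = 6.
Shadow price of land = 6.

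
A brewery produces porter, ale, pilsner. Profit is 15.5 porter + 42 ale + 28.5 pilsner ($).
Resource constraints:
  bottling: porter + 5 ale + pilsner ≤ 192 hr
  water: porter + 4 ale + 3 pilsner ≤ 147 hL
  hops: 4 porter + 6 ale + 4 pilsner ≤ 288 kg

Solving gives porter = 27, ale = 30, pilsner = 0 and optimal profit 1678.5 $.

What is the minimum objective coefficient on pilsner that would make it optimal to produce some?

Binding: water and hops. Non-binding: bottling (15 unused).
Slack constraints have shadow price 0 (complementary slackness).
From A_Bᵀ y = c: 1·y_water + 4·y_hops = 15.5; 4·y_water + 6·y_hops = 42.
This yields shadow prices y_water = 7.5, y_hops = 2.
pilsner enters the basis when its profit ≥ yᵀa₃ = 7.5·3 + 2·4 = 30.5.

30.5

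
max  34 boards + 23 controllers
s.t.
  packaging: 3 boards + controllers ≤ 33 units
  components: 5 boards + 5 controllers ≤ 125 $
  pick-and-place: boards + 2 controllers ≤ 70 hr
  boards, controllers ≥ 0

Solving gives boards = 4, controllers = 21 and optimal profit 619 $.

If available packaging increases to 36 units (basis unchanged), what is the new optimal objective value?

635.5

Binding: packaging and components. Non-binding: pick-and-place (24 unused).
By complementary slackness, y = 0 for the non-binding constraint.
Dual feasibility on the basic columns requires 3·y_packaging + 5·y_components = 34, 1·y_packaging + 5·y_components = 23.
→ y_packaging = 5.5 and y_components = 3.5.
Δz = y_packaging·Δb = 5.5 × (3) = 16.5, so new z* = 619 + 16.5 = 635.5.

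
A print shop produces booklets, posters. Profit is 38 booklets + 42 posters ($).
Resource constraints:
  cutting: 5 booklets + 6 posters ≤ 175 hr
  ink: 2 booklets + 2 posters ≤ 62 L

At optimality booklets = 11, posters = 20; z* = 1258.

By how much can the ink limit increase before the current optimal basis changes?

8

Binding constraints: cutting, ink. The basis is B = [[5,6],[2,2]] with det -2.
Per unit increase in ink, x* moves by d = (3, -2.5).
The basis stays optimal until posters reaches 0; allowable increase = 8 L.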